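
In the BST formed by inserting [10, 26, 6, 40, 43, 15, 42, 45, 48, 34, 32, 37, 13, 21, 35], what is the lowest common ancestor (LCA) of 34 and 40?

Tree insertion order: [10, 26, 6, 40, 43, 15, 42, 45, 48, 34, 32, 37, 13, 21, 35]
Tree (level-order array): [10, 6, 26, None, None, 15, 40, 13, 21, 34, 43, None, None, None, None, 32, 37, 42, 45, None, None, 35, None, None, None, None, 48]
In a BST, the LCA of p=34, q=40 is the first node v on the
root-to-leaf path with p <= v <= q (go left if both < v, right if both > v).
Walk from root:
  at 10: both 34 and 40 > 10, go right
  at 26: both 34 and 40 > 26, go right
  at 40: 34 <= 40 <= 40, this is the LCA
LCA = 40


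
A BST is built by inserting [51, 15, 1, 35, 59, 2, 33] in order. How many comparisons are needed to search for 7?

Search path for 7: 51 -> 15 -> 1 -> 2
Found: False
Comparisons: 4


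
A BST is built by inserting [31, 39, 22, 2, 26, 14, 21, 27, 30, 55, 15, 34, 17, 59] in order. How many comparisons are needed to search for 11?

Search path for 11: 31 -> 22 -> 2 -> 14
Found: False
Comparisons: 4


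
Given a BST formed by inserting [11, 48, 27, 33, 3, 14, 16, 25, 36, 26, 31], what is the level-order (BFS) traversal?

Tree insertion order: [11, 48, 27, 33, 3, 14, 16, 25, 36, 26, 31]
Tree (level-order array): [11, 3, 48, None, None, 27, None, 14, 33, None, 16, 31, 36, None, 25, None, None, None, None, None, 26]
BFS from the root, enqueuing left then right child of each popped node:
  queue [11] -> pop 11, enqueue [3, 48], visited so far: [11]
  queue [3, 48] -> pop 3, enqueue [none], visited so far: [11, 3]
  queue [48] -> pop 48, enqueue [27], visited so far: [11, 3, 48]
  queue [27] -> pop 27, enqueue [14, 33], visited so far: [11, 3, 48, 27]
  queue [14, 33] -> pop 14, enqueue [16], visited so far: [11, 3, 48, 27, 14]
  queue [33, 16] -> pop 33, enqueue [31, 36], visited so far: [11, 3, 48, 27, 14, 33]
  queue [16, 31, 36] -> pop 16, enqueue [25], visited so far: [11, 3, 48, 27, 14, 33, 16]
  queue [31, 36, 25] -> pop 31, enqueue [none], visited so far: [11, 3, 48, 27, 14, 33, 16, 31]
  queue [36, 25] -> pop 36, enqueue [none], visited so far: [11, 3, 48, 27, 14, 33, 16, 31, 36]
  queue [25] -> pop 25, enqueue [26], visited so far: [11, 3, 48, 27, 14, 33, 16, 31, 36, 25]
  queue [26] -> pop 26, enqueue [none], visited so far: [11, 3, 48, 27, 14, 33, 16, 31, 36, 25, 26]
Result: [11, 3, 48, 27, 14, 33, 16, 31, 36, 25, 26]


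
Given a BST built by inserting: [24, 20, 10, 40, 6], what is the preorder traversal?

Tree insertion order: [24, 20, 10, 40, 6]
Tree (level-order array): [24, 20, 40, 10, None, None, None, 6]
Preorder traversal: [24, 20, 10, 6, 40]


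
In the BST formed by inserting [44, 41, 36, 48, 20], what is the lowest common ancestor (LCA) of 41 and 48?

Tree insertion order: [44, 41, 36, 48, 20]
Tree (level-order array): [44, 41, 48, 36, None, None, None, 20]
In a BST, the LCA of p=41, q=48 is the first node v on the
root-to-leaf path with p <= v <= q (go left if both < v, right if both > v).
Walk from root:
  at 44: 41 <= 44 <= 48, this is the LCA
LCA = 44


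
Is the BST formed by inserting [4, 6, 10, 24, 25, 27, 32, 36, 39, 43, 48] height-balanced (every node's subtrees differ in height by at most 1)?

Tree (level-order array): [4, None, 6, None, 10, None, 24, None, 25, None, 27, None, 32, None, 36, None, 39, None, 43, None, 48]
Definition: a tree is height-balanced if, at every node, |h(left) - h(right)| <= 1 (empty subtree has height -1).
Bottom-up per-node check:
  node 48: h_left=-1, h_right=-1, diff=0 [OK], height=0
  node 43: h_left=-1, h_right=0, diff=1 [OK], height=1
  node 39: h_left=-1, h_right=1, diff=2 [FAIL (|-1-1|=2 > 1)], height=2
  node 36: h_left=-1, h_right=2, diff=3 [FAIL (|-1-2|=3 > 1)], height=3
  node 32: h_left=-1, h_right=3, diff=4 [FAIL (|-1-3|=4 > 1)], height=4
  node 27: h_left=-1, h_right=4, diff=5 [FAIL (|-1-4|=5 > 1)], height=5
  node 25: h_left=-1, h_right=5, diff=6 [FAIL (|-1-5|=6 > 1)], height=6
  node 24: h_left=-1, h_right=6, diff=7 [FAIL (|-1-6|=7 > 1)], height=7
  node 10: h_left=-1, h_right=7, diff=8 [FAIL (|-1-7|=8 > 1)], height=8
  node 6: h_left=-1, h_right=8, diff=9 [FAIL (|-1-8|=9 > 1)], height=9
  node 4: h_left=-1, h_right=9, diff=10 [FAIL (|-1-9|=10 > 1)], height=10
Node 39 violates the condition: |-1 - 1| = 2 > 1.
Result: Not balanced


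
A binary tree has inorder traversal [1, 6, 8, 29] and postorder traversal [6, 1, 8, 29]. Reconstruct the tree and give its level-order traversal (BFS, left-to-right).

Inorder:   [1, 6, 8, 29]
Postorder: [6, 1, 8, 29]
Algorithm: postorder visits root last, so walk postorder right-to-left;
each value is the root of the current inorder slice — split it at that
value, recurse on the right subtree first, then the left.
Recursive splits:
  root=29; inorder splits into left=[1, 6, 8], right=[]
  root=8; inorder splits into left=[1, 6], right=[]
  root=1; inorder splits into left=[], right=[6]
  root=6; inorder splits into left=[], right=[]
Reconstructed level-order: [29, 8, 1, 6]


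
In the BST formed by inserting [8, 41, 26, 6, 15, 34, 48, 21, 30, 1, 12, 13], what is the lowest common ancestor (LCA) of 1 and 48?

Tree insertion order: [8, 41, 26, 6, 15, 34, 48, 21, 30, 1, 12, 13]
Tree (level-order array): [8, 6, 41, 1, None, 26, 48, None, None, 15, 34, None, None, 12, 21, 30, None, None, 13]
In a BST, the LCA of p=1, q=48 is the first node v on the
root-to-leaf path with p <= v <= q (go left if both < v, right if both > v).
Walk from root:
  at 8: 1 <= 8 <= 48, this is the LCA
LCA = 8


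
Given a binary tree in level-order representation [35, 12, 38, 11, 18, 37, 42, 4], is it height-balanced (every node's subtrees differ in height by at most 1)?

Tree (level-order array): [35, 12, 38, 11, 18, 37, 42, 4]
Definition: a tree is height-balanced if, at every node, |h(left) - h(right)| <= 1 (empty subtree has height -1).
Bottom-up per-node check:
  node 4: h_left=-1, h_right=-1, diff=0 [OK], height=0
  node 11: h_left=0, h_right=-1, diff=1 [OK], height=1
  node 18: h_left=-1, h_right=-1, diff=0 [OK], height=0
  node 12: h_left=1, h_right=0, diff=1 [OK], height=2
  node 37: h_left=-1, h_right=-1, diff=0 [OK], height=0
  node 42: h_left=-1, h_right=-1, diff=0 [OK], height=0
  node 38: h_left=0, h_right=0, diff=0 [OK], height=1
  node 35: h_left=2, h_right=1, diff=1 [OK], height=3
All nodes satisfy the balance condition.
Result: Balanced


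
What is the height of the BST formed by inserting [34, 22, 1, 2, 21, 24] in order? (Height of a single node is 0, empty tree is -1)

Insertion order: [34, 22, 1, 2, 21, 24]
Tree (level-order array): [34, 22, None, 1, 24, None, 2, None, None, None, 21]
Compute height bottom-up (empty subtree = -1):
  height(21) = 1 + max(-1, -1) = 0
  height(2) = 1 + max(-1, 0) = 1
  height(1) = 1 + max(-1, 1) = 2
  height(24) = 1 + max(-1, -1) = 0
  height(22) = 1 + max(2, 0) = 3
  height(34) = 1 + max(3, -1) = 4
Height = 4


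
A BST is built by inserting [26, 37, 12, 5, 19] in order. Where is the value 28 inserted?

Starting tree (level order): [26, 12, 37, 5, 19]
Insertion path: 26 -> 37
Result: insert 28 as left child of 37
Final tree (level order): [26, 12, 37, 5, 19, 28]


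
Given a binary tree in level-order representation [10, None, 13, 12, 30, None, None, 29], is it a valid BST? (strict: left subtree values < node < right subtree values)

Level-order array: [10, None, 13, 12, 30, None, None, 29]
Validate using subtree bounds (lo, hi): at each node, require lo < value < hi,
then recurse left with hi=value and right with lo=value.
Preorder trace (stopping at first violation):
  at node 10 with bounds (-inf, +inf): OK
  at node 13 with bounds (10, +inf): OK
  at node 12 with bounds (10, 13): OK
  at node 30 with bounds (13, +inf): OK
  at node 29 with bounds (13, 30): OK
No violation found at any node.
Result: Valid BST


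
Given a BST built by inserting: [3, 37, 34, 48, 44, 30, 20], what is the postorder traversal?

Tree insertion order: [3, 37, 34, 48, 44, 30, 20]
Tree (level-order array): [3, None, 37, 34, 48, 30, None, 44, None, 20]
Postorder traversal: [20, 30, 34, 44, 48, 37, 3]


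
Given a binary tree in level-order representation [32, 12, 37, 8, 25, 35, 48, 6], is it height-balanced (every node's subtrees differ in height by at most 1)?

Tree (level-order array): [32, 12, 37, 8, 25, 35, 48, 6]
Definition: a tree is height-balanced if, at every node, |h(left) - h(right)| <= 1 (empty subtree has height -1).
Bottom-up per-node check:
  node 6: h_left=-1, h_right=-1, diff=0 [OK], height=0
  node 8: h_left=0, h_right=-1, diff=1 [OK], height=1
  node 25: h_left=-1, h_right=-1, diff=0 [OK], height=0
  node 12: h_left=1, h_right=0, diff=1 [OK], height=2
  node 35: h_left=-1, h_right=-1, diff=0 [OK], height=0
  node 48: h_left=-1, h_right=-1, diff=0 [OK], height=0
  node 37: h_left=0, h_right=0, diff=0 [OK], height=1
  node 32: h_left=2, h_right=1, diff=1 [OK], height=3
All nodes satisfy the balance condition.
Result: Balanced


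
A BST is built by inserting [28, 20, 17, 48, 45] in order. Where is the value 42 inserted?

Starting tree (level order): [28, 20, 48, 17, None, 45]
Insertion path: 28 -> 48 -> 45
Result: insert 42 as left child of 45
Final tree (level order): [28, 20, 48, 17, None, 45, None, None, None, 42]


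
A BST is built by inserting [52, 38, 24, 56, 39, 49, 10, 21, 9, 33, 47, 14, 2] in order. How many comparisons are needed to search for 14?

Search path for 14: 52 -> 38 -> 24 -> 10 -> 21 -> 14
Found: True
Comparisons: 6


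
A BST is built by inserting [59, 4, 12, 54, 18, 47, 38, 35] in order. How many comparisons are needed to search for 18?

Search path for 18: 59 -> 4 -> 12 -> 54 -> 18
Found: True
Comparisons: 5


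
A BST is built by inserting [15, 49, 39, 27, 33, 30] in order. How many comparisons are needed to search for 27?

Search path for 27: 15 -> 49 -> 39 -> 27
Found: True
Comparisons: 4


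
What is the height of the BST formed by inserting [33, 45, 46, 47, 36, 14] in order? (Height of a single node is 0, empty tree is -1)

Insertion order: [33, 45, 46, 47, 36, 14]
Tree (level-order array): [33, 14, 45, None, None, 36, 46, None, None, None, 47]
Compute height bottom-up (empty subtree = -1):
  height(14) = 1 + max(-1, -1) = 0
  height(36) = 1 + max(-1, -1) = 0
  height(47) = 1 + max(-1, -1) = 0
  height(46) = 1 + max(-1, 0) = 1
  height(45) = 1 + max(0, 1) = 2
  height(33) = 1 + max(0, 2) = 3
Height = 3


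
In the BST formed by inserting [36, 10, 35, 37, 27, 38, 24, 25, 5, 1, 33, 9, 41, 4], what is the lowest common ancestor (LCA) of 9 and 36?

Tree insertion order: [36, 10, 35, 37, 27, 38, 24, 25, 5, 1, 33, 9, 41, 4]
Tree (level-order array): [36, 10, 37, 5, 35, None, 38, 1, 9, 27, None, None, 41, None, 4, None, None, 24, 33, None, None, None, None, None, 25]
In a BST, the LCA of p=9, q=36 is the first node v on the
root-to-leaf path with p <= v <= q (go left if both < v, right if both > v).
Walk from root:
  at 36: 9 <= 36 <= 36, this is the LCA
LCA = 36


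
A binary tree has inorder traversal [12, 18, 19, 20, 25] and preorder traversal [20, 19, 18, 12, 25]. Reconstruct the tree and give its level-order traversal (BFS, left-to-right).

Inorder:  [12, 18, 19, 20, 25]
Preorder: [20, 19, 18, 12, 25]
Algorithm: preorder visits root first, so consume preorder in order;
for each root, split the current inorder slice at that value into
left-subtree inorder and right-subtree inorder, then recurse.
Recursive splits:
  root=20; inorder splits into left=[12, 18, 19], right=[25]
  root=19; inorder splits into left=[12, 18], right=[]
  root=18; inorder splits into left=[12], right=[]
  root=12; inorder splits into left=[], right=[]
  root=25; inorder splits into left=[], right=[]
Reconstructed level-order: [20, 19, 25, 18, 12]


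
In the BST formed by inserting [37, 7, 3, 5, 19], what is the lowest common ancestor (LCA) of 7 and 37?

Tree insertion order: [37, 7, 3, 5, 19]
Tree (level-order array): [37, 7, None, 3, 19, None, 5]
In a BST, the LCA of p=7, q=37 is the first node v on the
root-to-leaf path with p <= v <= q (go left if both < v, right if both > v).
Walk from root:
  at 37: 7 <= 37 <= 37, this is the LCA
LCA = 37


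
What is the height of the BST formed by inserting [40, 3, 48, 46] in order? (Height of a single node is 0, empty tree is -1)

Insertion order: [40, 3, 48, 46]
Tree (level-order array): [40, 3, 48, None, None, 46]
Compute height bottom-up (empty subtree = -1):
  height(3) = 1 + max(-1, -1) = 0
  height(46) = 1 + max(-1, -1) = 0
  height(48) = 1 + max(0, -1) = 1
  height(40) = 1 + max(0, 1) = 2
Height = 2


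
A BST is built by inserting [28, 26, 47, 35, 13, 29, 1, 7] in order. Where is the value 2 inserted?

Starting tree (level order): [28, 26, 47, 13, None, 35, None, 1, None, 29, None, None, 7]
Insertion path: 28 -> 26 -> 13 -> 1 -> 7
Result: insert 2 as left child of 7
Final tree (level order): [28, 26, 47, 13, None, 35, None, 1, None, 29, None, None, 7, None, None, 2]


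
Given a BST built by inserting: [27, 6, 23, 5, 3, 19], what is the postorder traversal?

Tree insertion order: [27, 6, 23, 5, 3, 19]
Tree (level-order array): [27, 6, None, 5, 23, 3, None, 19]
Postorder traversal: [3, 5, 19, 23, 6, 27]


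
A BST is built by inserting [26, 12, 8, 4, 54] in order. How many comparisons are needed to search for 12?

Search path for 12: 26 -> 12
Found: True
Comparisons: 2


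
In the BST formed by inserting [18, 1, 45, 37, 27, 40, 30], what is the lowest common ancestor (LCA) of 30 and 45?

Tree insertion order: [18, 1, 45, 37, 27, 40, 30]
Tree (level-order array): [18, 1, 45, None, None, 37, None, 27, 40, None, 30]
In a BST, the LCA of p=30, q=45 is the first node v on the
root-to-leaf path with p <= v <= q (go left if both < v, right if both > v).
Walk from root:
  at 18: both 30 and 45 > 18, go right
  at 45: 30 <= 45 <= 45, this is the LCA
LCA = 45


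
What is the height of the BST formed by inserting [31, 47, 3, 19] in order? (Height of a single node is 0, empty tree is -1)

Insertion order: [31, 47, 3, 19]
Tree (level-order array): [31, 3, 47, None, 19]
Compute height bottom-up (empty subtree = -1):
  height(19) = 1 + max(-1, -1) = 0
  height(3) = 1 + max(-1, 0) = 1
  height(47) = 1 + max(-1, -1) = 0
  height(31) = 1 + max(1, 0) = 2
Height = 2


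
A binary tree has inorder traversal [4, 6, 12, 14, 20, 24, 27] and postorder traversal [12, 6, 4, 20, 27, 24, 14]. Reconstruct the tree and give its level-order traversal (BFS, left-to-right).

Inorder:   [4, 6, 12, 14, 20, 24, 27]
Postorder: [12, 6, 4, 20, 27, 24, 14]
Algorithm: postorder visits root last, so walk postorder right-to-left;
each value is the root of the current inorder slice — split it at that
value, recurse on the right subtree first, then the left.
Recursive splits:
  root=14; inorder splits into left=[4, 6, 12], right=[20, 24, 27]
  root=24; inorder splits into left=[20], right=[27]
  root=27; inorder splits into left=[], right=[]
  root=20; inorder splits into left=[], right=[]
  root=4; inorder splits into left=[], right=[6, 12]
  root=6; inorder splits into left=[], right=[12]
  root=12; inorder splits into left=[], right=[]
Reconstructed level-order: [14, 4, 24, 6, 20, 27, 12]


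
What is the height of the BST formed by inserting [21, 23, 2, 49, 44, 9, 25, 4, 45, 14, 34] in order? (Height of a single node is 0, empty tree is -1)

Insertion order: [21, 23, 2, 49, 44, 9, 25, 4, 45, 14, 34]
Tree (level-order array): [21, 2, 23, None, 9, None, 49, 4, 14, 44, None, None, None, None, None, 25, 45, None, 34]
Compute height bottom-up (empty subtree = -1):
  height(4) = 1 + max(-1, -1) = 0
  height(14) = 1 + max(-1, -1) = 0
  height(9) = 1 + max(0, 0) = 1
  height(2) = 1 + max(-1, 1) = 2
  height(34) = 1 + max(-1, -1) = 0
  height(25) = 1 + max(-1, 0) = 1
  height(45) = 1 + max(-1, -1) = 0
  height(44) = 1 + max(1, 0) = 2
  height(49) = 1 + max(2, -1) = 3
  height(23) = 1 + max(-1, 3) = 4
  height(21) = 1 + max(2, 4) = 5
Height = 5


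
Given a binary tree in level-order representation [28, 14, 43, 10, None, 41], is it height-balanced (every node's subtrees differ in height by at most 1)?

Tree (level-order array): [28, 14, 43, 10, None, 41]
Definition: a tree is height-balanced if, at every node, |h(left) - h(right)| <= 1 (empty subtree has height -1).
Bottom-up per-node check:
  node 10: h_left=-1, h_right=-1, diff=0 [OK], height=0
  node 14: h_left=0, h_right=-1, diff=1 [OK], height=1
  node 41: h_left=-1, h_right=-1, diff=0 [OK], height=0
  node 43: h_left=0, h_right=-1, diff=1 [OK], height=1
  node 28: h_left=1, h_right=1, diff=0 [OK], height=2
All nodes satisfy the balance condition.
Result: Balanced


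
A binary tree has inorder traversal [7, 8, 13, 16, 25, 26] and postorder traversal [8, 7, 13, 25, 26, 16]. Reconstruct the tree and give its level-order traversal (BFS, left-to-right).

Inorder:   [7, 8, 13, 16, 25, 26]
Postorder: [8, 7, 13, 25, 26, 16]
Algorithm: postorder visits root last, so walk postorder right-to-left;
each value is the root of the current inorder slice — split it at that
value, recurse on the right subtree first, then the left.
Recursive splits:
  root=16; inorder splits into left=[7, 8, 13], right=[25, 26]
  root=26; inorder splits into left=[25], right=[]
  root=25; inorder splits into left=[], right=[]
  root=13; inorder splits into left=[7, 8], right=[]
  root=7; inorder splits into left=[], right=[8]
  root=8; inorder splits into left=[], right=[]
Reconstructed level-order: [16, 13, 26, 7, 25, 8]


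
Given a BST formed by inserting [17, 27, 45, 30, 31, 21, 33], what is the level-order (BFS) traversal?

Tree insertion order: [17, 27, 45, 30, 31, 21, 33]
Tree (level-order array): [17, None, 27, 21, 45, None, None, 30, None, None, 31, None, 33]
BFS from the root, enqueuing left then right child of each popped node:
  queue [17] -> pop 17, enqueue [27], visited so far: [17]
  queue [27] -> pop 27, enqueue [21, 45], visited so far: [17, 27]
  queue [21, 45] -> pop 21, enqueue [none], visited so far: [17, 27, 21]
  queue [45] -> pop 45, enqueue [30], visited so far: [17, 27, 21, 45]
  queue [30] -> pop 30, enqueue [31], visited so far: [17, 27, 21, 45, 30]
  queue [31] -> pop 31, enqueue [33], visited so far: [17, 27, 21, 45, 30, 31]
  queue [33] -> pop 33, enqueue [none], visited so far: [17, 27, 21, 45, 30, 31, 33]
Result: [17, 27, 21, 45, 30, 31, 33]


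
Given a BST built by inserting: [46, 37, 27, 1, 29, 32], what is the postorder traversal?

Tree insertion order: [46, 37, 27, 1, 29, 32]
Tree (level-order array): [46, 37, None, 27, None, 1, 29, None, None, None, 32]
Postorder traversal: [1, 32, 29, 27, 37, 46]


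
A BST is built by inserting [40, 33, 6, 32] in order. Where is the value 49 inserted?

Starting tree (level order): [40, 33, None, 6, None, None, 32]
Insertion path: 40
Result: insert 49 as right child of 40
Final tree (level order): [40, 33, 49, 6, None, None, None, None, 32]


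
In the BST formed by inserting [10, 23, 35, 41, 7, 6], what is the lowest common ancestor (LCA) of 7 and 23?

Tree insertion order: [10, 23, 35, 41, 7, 6]
Tree (level-order array): [10, 7, 23, 6, None, None, 35, None, None, None, 41]
In a BST, the LCA of p=7, q=23 is the first node v on the
root-to-leaf path with p <= v <= q (go left if both < v, right if both > v).
Walk from root:
  at 10: 7 <= 10 <= 23, this is the LCA
LCA = 10


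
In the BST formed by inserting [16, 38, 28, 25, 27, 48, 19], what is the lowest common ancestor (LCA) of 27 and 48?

Tree insertion order: [16, 38, 28, 25, 27, 48, 19]
Tree (level-order array): [16, None, 38, 28, 48, 25, None, None, None, 19, 27]
In a BST, the LCA of p=27, q=48 is the first node v on the
root-to-leaf path with p <= v <= q (go left if both < v, right if both > v).
Walk from root:
  at 16: both 27 and 48 > 16, go right
  at 38: 27 <= 38 <= 48, this is the LCA
LCA = 38


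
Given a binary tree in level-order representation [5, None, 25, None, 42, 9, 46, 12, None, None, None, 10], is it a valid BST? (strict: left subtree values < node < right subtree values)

Level-order array: [5, None, 25, None, 42, 9, 46, 12, None, None, None, 10]
Validate using subtree bounds (lo, hi): at each node, require lo < value < hi,
then recurse left with hi=value and right with lo=value.
Preorder trace (stopping at first violation):
  at node 5 with bounds (-inf, +inf): OK
  at node 25 with bounds (5, +inf): OK
  at node 42 with bounds (25, +inf): OK
  at node 9 with bounds (25, 42): VIOLATION
Node 9 violates its bound: not (25 < 9 < 42).
Result: Not a valid BST


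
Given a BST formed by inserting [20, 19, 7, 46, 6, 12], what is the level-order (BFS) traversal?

Tree insertion order: [20, 19, 7, 46, 6, 12]
Tree (level-order array): [20, 19, 46, 7, None, None, None, 6, 12]
BFS from the root, enqueuing left then right child of each popped node:
  queue [20] -> pop 20, enqueue [19, 46], visited so far: [20]
  queue [19, 46] -> pop 19, enqueue [7], visited so far: [20, 19]
  queue [46, 7] -> pop 46, enqueue [none], visited so far: [20, 19, 46]
  queue [7] -> pop 7, enqueue [6, 12], visited so far: [20, 19, 46, 7]
  queue [6, 12] -> pop 6, enqueue [none], visited so far: [20, 19, 46, 7, 6]
  queue [12] -> pop 12, enqueue [none], visited so far: [20, 19, 46, 7, 6, 12]
Result: [20, 19, 46, 7, 6, 12]


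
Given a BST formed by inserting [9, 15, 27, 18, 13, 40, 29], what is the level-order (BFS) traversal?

Tree insertion order: [9, 15, 27, 18, 13, 40, 29]
Tree (level-order array): [9, None, 15, 13, 27, None, None, 18, 40, None, None, 29]
BFS from the root, enqueuing left then right child of each popped node:
  queue [9] -> pop 9, enqueue [15], visited so far: [9]
  queue [15] -> pop 15, enqueue [13, 27], visited so far: [9, 15]
  queue [13, 27] -> pop 13, enqueue [none], visited so far: [9, 15, 13]
  queue [27] -> pop 27, enqueue [18, 40], visited so far: [9, 15, 13, 27]
  queue [18, 40] -> pop 18, enqueue [none], visited so far: [9, 15, 13, 27, 18]
  queue [40] -> pop 40, enqueue [29], visited so far: [9, 15, 13, 27, 18, 40]
  queue [29] -> pop 29, enqueue [none], visited so far: [9, 15, 13, 27, 18, 40, 29]
Result: [9, 15, 13, 27, 18, 40, 29]


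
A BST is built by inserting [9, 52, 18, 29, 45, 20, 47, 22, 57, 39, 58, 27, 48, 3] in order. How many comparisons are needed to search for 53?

Search path for 53: 9 -> 52 -> 57
Found: False
Comparisons: 3


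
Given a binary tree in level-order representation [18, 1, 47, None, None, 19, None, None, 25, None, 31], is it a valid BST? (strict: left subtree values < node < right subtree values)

Level-order array: [18, 1, 47, None, None, 19, None, None, 25, None, 31]
Validate using subtree bounds (lo, hi): at each node, require lo < value < hi,
then recurse left with hi=value and right with lo=value.
Preorder trace (stopping at first violation):
  at node 18 with bounds (-inf, +inf): OK
  at node 1 with bounds (-inf, 18): OK
  at node 47 with bounds (18, +inf): OK
  at node 19 with bounds (18, 47): OK
  at node 25 with bounds (19, 47): OK
  at node 31 with bounds (25, 47): OK
No violation found at any node.
Result: Valid BST


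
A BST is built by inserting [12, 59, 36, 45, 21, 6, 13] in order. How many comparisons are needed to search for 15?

Search path for 15: 12 -> 59 -> 36 -> 21 -> 13
Found: False
Comparisons: 5


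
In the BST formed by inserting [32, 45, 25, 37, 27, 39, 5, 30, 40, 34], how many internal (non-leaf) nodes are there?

Tree built from: [32, 45, 25, 37, 27, 39, 5, 30, 40, 34]
Tree (level-order array): [32, 25, 45, 5, 27, 37, None, None, None, None, 30, 34, 39, None, None, None, None, None, 40]
Rule: An internal node has at least one child.
Per-node child counts:
  node 32: 2 child(ren)
  node 25: 2 child(ren)
  node 5: 0 child(ren)
  node 27: 1 child(ren)
  node 30: 0 child(ren)
  node 45: 1 child(ren)
  node 37: 2 child(ren)
  node 34: 0 child(ren)
  node 39: 1 child(ren)
  node 40: 0 child(ren)
Matching nodes: [32, 25, 27, 45, 37, 39]
Count of internal (non-leaf) nodes: 6


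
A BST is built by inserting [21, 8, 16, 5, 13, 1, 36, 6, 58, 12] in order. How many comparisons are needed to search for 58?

Search path for 58: 21 -> 36 -> 58
Found: True
Comparisons: 3


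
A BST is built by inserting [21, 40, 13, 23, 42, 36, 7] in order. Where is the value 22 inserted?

Starting tree (level order): [21, 13, 40, 7, None, 23, 42, None, None, None, 36]
Insertion path: 21 -> 40 -> 23
Result: insert 22 as left child of 23
Final tree (level order): [21, 13, 40, 7, None, 23, 42, None, None, 22, 36]


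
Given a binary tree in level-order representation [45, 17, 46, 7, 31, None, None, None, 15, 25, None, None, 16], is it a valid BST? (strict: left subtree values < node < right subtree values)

Level-order array: [45, 17, 46, 7, 31, None, None, None, 15, 25, None, None, 16]
Validate using subtree bounds (lo, hi): at each node, require lo < value < hi,
then recurse left with hi=value and right with lo=value.
Preorder trace (stopping at first violation):
  at node 45 with bounds (-inf, +inf): OK
  at node 17 with bounds (-inf, 45): OK
  at node 7 with bounds (-inf, 17): OK
  at node 15 with bounds (7, 17): OK
  at node 16 with bounds (15, 17): OK
  at node 31 with bounds (17, 45): OK
  at node 25 with bounds (17, 31): OK
  at node 46 with bounds (45, +inf): OK
No violation found at any node.
Result: Valid BST


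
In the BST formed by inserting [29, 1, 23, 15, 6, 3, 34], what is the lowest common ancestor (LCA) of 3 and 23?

Tree insertion order: [29, 1, 23, 15, 6, 3, 34]
Tree (level-order array): [29, 1, 34, None, 23, None, None, 15, None, 6, None, 3]
In a BST, the LCA of p=3, q=23 is the first node v on the
root-to-leaf path with p <= v <= q (go left if both < v, right if both > v).
Walk from root:
  at 29: both 3 and 23 < 29, go left
  at 1: both 3 and 23 > 1, go right
  at 23: 3 <= 23 <= 23, this is the LCA
LCA = 23


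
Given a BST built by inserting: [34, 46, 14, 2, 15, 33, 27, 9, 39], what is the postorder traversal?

Tree insertion order: [34, 46, 14, 2, 15, 33, 27, 9, 39]
Tree (level-order array): [34, 14, 46, 2, 15, 39, None, None, 9, None, 33, None, None, None, None, 27]
Postorder traversal: [9, 2, 27, 33, 15, 14, 39, 46, 34]


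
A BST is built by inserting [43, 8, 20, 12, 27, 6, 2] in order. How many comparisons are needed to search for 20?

Search path for 20: 43 -> 8 -> 20
Found: True
Comparisons: 3


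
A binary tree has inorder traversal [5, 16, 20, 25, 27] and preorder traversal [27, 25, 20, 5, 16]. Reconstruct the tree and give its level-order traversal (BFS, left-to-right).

Inorder:  [5, 16, 20, 25, 27]
Preorder: [27, 25, 20, 5, 16]
Algorithm: preorder visits root first, so consume preorder in order;
for each root, split the current inorder slice at that value into
left-subtree inorder and right-subtree inorder, then recurse.
Recursive splits:
  root=27; inorder splits into left=[5, 16, 20, 25], right=[]
  root=25; inorder splits into left=[5, 16, 20], right=[]
  root=20; inorder splits into left=[5, 16], right=[]
  root=5; inorder splits into left=[], right=[16]
  root=16; inorder splits into left=[], right=[]
Reconstructed level-order: [27, 25, 20, 5, 16]


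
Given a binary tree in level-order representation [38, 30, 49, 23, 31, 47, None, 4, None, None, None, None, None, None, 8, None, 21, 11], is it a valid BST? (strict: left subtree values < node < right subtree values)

Level-order array: [38, 30, 49, 23, 31, 47, None, 4, None, None, None, None, None, None, 8, None, 21, 11]
Validate using subtree bounds (lo, hi): at each node, require lo < value < hi,
then recurse left with hi=value and right with lo=value.
Preorder trace (stopping at first violation):
  at node 38 with bounds (-inf, +inf): OK
  at node 30 with bounds (-inf, 38): OK
  at node 23 with bounds (-inf, 30): OK
  at node 4 with bounds (-inf, 23): OK
  at node 8 with bounds (4, 23): OK
  at node 21 with bounds (8, 23): OK
  at node 11 with bounds (8, 21): OK
  at node 31 with bounds (30, 38): OK
  at node 49 with bounds (38, +inf): OK
  at node 47 with bounds (38, 49): OK
No violation found at any node.
Result: Valid BST


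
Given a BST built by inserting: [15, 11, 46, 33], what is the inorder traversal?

Tree insertion order: [15, 11, 46, 33]
Tree (level-order array): [15, 11, 46, None, None, 33]
Inorder traversal: [11, 15, 33, 46]


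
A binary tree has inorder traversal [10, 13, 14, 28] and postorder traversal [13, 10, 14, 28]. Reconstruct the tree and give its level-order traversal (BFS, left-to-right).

Inorder:   [10, 13, 14, 28]
Postorder: [13, 10, 14, 28]
Algorithm: postorder visits root last, so walk postorder right-to-left;
each value is the root of the current inorder slice — split it at that
value, recurse on the right subtree first, then the left.
Recursive splits:
  root=28; inorder splits into left=[10, 13, 14], right=[]
  root=14; inorder splits into left=[10, 13], right=[]
  root=10; inorder splits into left=[], right=[13]
  root=13; inorder splits into left=[], right=[]
Reconstructed level-order: [28, 14, 10, 13]


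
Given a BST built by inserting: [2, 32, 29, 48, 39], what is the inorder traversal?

Tree insertion order: [2, 32, 29, 48, 39]
Tree (level-order array): [2, None, 32, 29, 48, None, None, 39]
Inorder traversal: [2, 29, 32, 39, 48]


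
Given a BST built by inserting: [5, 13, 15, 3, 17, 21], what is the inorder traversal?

Tree insertion order: [5, 13, 15, 3, 17, 21]
Tree (level-order array): [5, 3, 13, None, None, None, 15, None, 17, None, 21]
Inorder traversal: [3, 5, 13, 15, 17, 21]


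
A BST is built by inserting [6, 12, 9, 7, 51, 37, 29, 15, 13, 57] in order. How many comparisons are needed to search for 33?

Search path for 33: 6 -> 12 -> 51 -> 37 -> 29
Found: False
Comparisons: 5


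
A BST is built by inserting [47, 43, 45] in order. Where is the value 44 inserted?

Starting tree (level order): [47, 43, None, None, 45]
Insertion path: 47 -> 43 -> 45
Result: insert 44 as left child of 45
Final tree (level order): [47, 43, None, None, 45, 44]


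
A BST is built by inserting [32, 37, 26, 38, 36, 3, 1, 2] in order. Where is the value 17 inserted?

Starting tree (level order): [32, 26, 37, 3, None, 36, 38, 1, None, None, None, None, None, None, 2]
Insertion path: 32 -> 26 -> 3
Result: insert 17 as right child of 3
Final tree (level order): [32, 26, 37, 3, None, 36, 38, 1, 17, None, None, None, None, None, 2]


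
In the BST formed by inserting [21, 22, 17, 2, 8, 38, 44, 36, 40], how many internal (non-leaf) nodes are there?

Tree built from: [21, 22, 17, 2, 8, 38, 44, 36, 40]
Tree (level-order array): [21, 17, 22, 2, None, None, 38, None, 8, 36, 44, None, None, None, None, 40]
Rule: An internal node has at least one child.
Per-node child counts:
  node 21: 2 child(ren)
  node 17: 1 child(ren)
  node 2: 1 child(ren)
  node 8: 0 child(ren)
  node 22: 1 child(ren)
  node 38: 2 child(ren)
  node 36: 0 child(ren)
  node 44: 1 child(ren)
  node 40: 0 child(ren)
Matching nodes: [21, 17, 2, 22, 38, 44]
Count of internal (non-leaf) nodes: 6


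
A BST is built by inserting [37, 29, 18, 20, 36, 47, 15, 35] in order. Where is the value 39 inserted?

Starting tree (level order): [37, 29, 47, 18, 36, None, None, 15, 20, 35]
Insertion path: 37 -> 47
Result: insert 39 as left child of 47
Final tree (level order): [37, 29, 47, 18, 36, 39, None, 15, 20, 35]


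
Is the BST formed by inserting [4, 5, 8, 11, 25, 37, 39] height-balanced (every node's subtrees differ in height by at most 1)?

Tree (level-order array): [4, None, 5, None, 8, None, 11, None, 25, None, 37, None, 39]
Definition: a tree is height-balanced if, at every node, |h(left) - h(right)| <= 1 (empty subtree has height -1).
Bottom-up per-node check:
  node 39: h_left=-1, h_right=-1, diff=0 [OK], height=0
  node 37: h_left=-1, h_right=0, diff=1 [OK], height=1
  node 25: h_left=-1, h_right=1, diff=2 [FAIL (|-1-1|=2 > 1)], height=2
  node 11: h_left=-1, h_right=2, diff=3 [FAIL (|-1-2|=3 > 1)], height=3
  node 8: h_left=-1, h_right=3, diff=4 [FAIL (|-1-3|=4 > 1)], height=4
  node 5: h_left=-1, h_right=4, diff=5 [FAIL (|-1-4|=5 > 1)], height=5
  node 4: h_left=-1, h_right=5, diff=6 [FAIL (|-1-5|=6 > 1)], height=6
Node 25 violates the condition: |-1 - 1| = 2 > 1.
Result: Not balanced


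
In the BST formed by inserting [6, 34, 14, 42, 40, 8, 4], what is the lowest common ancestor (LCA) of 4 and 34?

Tree insertion order: [6, 34, 14, 42, 40, 8, 4]
Tree (level-order array): [6, 4, 34, None, None, 14, 42, 8, None, 40]
In a BST, the LCA of p=4, q=34 is the first node v on the
root-to-leaf path with p <= v <= q (go left if both < v, right if both > v).
Walk from root:
  at 6: 4 <= 6 <= 34, this is the LCA
LCA = 6


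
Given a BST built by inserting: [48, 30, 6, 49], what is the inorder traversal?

Tree insertion order: [48, 30, 6, 49]
Tree (level-order array): [48, 30, 49, 6]
Inorder traversal: [6, 30, 48, 49]


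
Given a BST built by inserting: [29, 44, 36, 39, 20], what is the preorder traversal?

Tree insertion order: [29, 44, 36, 39, 20]
Tree (level-order array): [29, 20, 44, None, None, 36, None, None, 39]
Preorder traversal: [29, 20, 44, 36, 39]


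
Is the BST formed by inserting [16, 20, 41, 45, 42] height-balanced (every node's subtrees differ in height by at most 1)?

Tree (level-order array): [16, None, 20, None, 41, None, 45, 42]
Definition: a tree is height-balanced if, at every node, |h(left) - h(right)| <= 1 (empty subtree has height -1).
Bottom-up per-node check:
  node 42: h_left=-1, h_right=-1, diff=0 [OK], height=0
  node 45: h_left=0, h_right=-1, diff=1 [OK], height=1
  node 41: h_left=-1, h_right=1, diff=2 [FAIL (|-1-1|=2 > 1)], height=2
  node 20: h_left=-1, h_right=2, diff=3 [FAIL (|-1-2|=3 > 1)], height=3
  node 16: h_left=-1, h_right=3, diff=4 [FAIL (|-1-3|=4 > 1)], height=4
Node 41 violates the condition: |-1 - 1| = 2 > 1.
Result: Not balanced


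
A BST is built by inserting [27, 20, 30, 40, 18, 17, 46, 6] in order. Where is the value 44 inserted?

Starting tree (level order): [27, 20, 30, 18, None, None, 40, 17, None, None, 46, 6]
Insertion path: 27 -> 30 -> 40 -> 46
Result: insert 44 as left child of 46
Final tree (level order): [27, 20, 30, 18, None, None, 40, 17, None, None, 46, 6, None, 44]


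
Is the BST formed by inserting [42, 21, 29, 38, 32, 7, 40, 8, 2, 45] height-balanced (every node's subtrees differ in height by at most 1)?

Tree (level-order array): [42, 21, 45, 7, 29, None, None, 2, 8, None, 38, None, None, None, None, 32, 40]
Definition: a tree is height-balanced if, at every node, |h(left) - h(right)| <= 1 (empty subtree has height -1).
Bottom-up per-node check:
  node 2: h_left=-1, h_right=-1, diff=0 [OK], height=0
  node 8: h_left=-1, h_right=-1, diff=0 [OK], height=0
  node 7: h_left=0, h_right=0, diff=0 [OK], height=1
  node 32: h_left=-1, h_right=-1, diff=0 [OK], height=0
  node 40: h_left=-1, h_right=-1, diff=0 [OK], height=0
  node 38: h_left=0, h_right=0, diff=0 [OK], height=1
  node 29: h_left=-1, h_right=1, diff=2 [FAIL (|-1-1|=2 > 1)], height=2
  node 21: h_left=1, h_right=2, diff=1 [OK], height=3
  node 45: h_left=-1, h_right=-1, diff=0 [OK], height=0
  node 42: h_left=3, h_right=0, diff=3 [FAIL (|3-0|=3 > 1)], height=4
Node 29 violates the condition: |-1 - 1| = 2 > 1.
Result: Not balanced


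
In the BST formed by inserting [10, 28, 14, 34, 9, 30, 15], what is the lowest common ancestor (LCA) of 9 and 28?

Tree insertion order: [10, 28, 14, 34, 9, 30, 15]
Tree (level-order array): [10, 9, 28, None, None, 14, 34, None, 15, 30]
In a BST, the LCA of p=9, q=28 is the first node v on the
root-to-leaf path with p <= v <= q (go left if both < v, right if both > v).
Walk from root:
  at 10: 9 <= 10 <= 28, this is the LCA
LCA = 10


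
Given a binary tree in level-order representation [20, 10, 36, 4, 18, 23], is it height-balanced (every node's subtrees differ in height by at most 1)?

Tree (level-order array): [20, 10, 36, 4, 18, 23]
Definition: a tree is height-balanced if, at every node, |h(left) - h(right)| <= 1 (empty subtree has height -1).
Bottom-up per-node check:
  node 4: h_left=-1, h_right=-1, diff=0 [OK], height=0
  node 18: h_left=-1, h_right=-1, diff=0 [OK], height=0
  node 10: h_left=0, h_right=0, diff=0 [OK], height=1
  node 23: h_left=-1, h_right=-1, diff=0 [OK], height=0
  node 36: h_left=0, h_right=-1, diff=1 [OK], height=1
  node 20: h_left=1, h_right=1, diff=0 [OK], height=2
All nodes satisfy the balance condition.
Result: Balanced


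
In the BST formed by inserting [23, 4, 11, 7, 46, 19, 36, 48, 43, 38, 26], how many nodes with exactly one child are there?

Tree built from: [23, 4, 11, 7, 46, 19, 36, 48, 43, 38, 26]
Tree (level-order array): [23, 4, 46, None, 11, 36, 48, 7, 19, 26, 43, None, None, None, None, None, None, None, None, 38]
Rule: These are nodes with exactly 1 non-null child.
Per-node child counts:
  node 23: 2 child(ren)
  node 4: 1 child(ren)
  node 11: 2 child(ren)
  node 7: 0 child(ren)
  node 19: 0 child(ren)
  node 46: 2 child(ren)
  node 36: 2 child(ren)
  node 26: 0 child(ren)
  node 43: 1 child(ren)
  node 38: 0 child(ren)
  node 48: 0 child(ren)
Matching nodes: [4, 43]
Count of nodes with exactly one child: 2


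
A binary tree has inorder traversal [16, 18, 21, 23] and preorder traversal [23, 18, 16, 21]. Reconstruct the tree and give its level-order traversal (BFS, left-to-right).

Inorder:  [16, 18, 21, 23]
Preorder: [23, 18, 16, 21]
Algorithm: preorder visits root first, so consume preorder in order;
for each root, split the current inorder slice at that value into
left-subtree inorder and right-subtree inorder, then recurse.
Recursive splits:
  root=23; inorder splits into left=[16, 18, 21], right=[]
  root=18; inorder splits into left=[16], right=[21]
  root=16; inorder splits into left=[], right=[]
  root=21; inorder splits into left=[], right=[]
Reconstructed level-order: [23, 18, 16, 21]


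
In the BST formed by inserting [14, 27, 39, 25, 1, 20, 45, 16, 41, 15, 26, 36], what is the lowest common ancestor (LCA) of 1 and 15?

Tree insertion order: [14, 27, 39, 25, 1, 20, 45, 16, 41, 15, 26, 36]
Tree (level-order array): [14, 1, 27, None, None, 25, 39, 20, 26, 36, 45, 16, None, None, None, None, None, 41, None, 15]
In a BST, the LCA of p=1, q=15 is the first node v on the
root-to-leaf path with p <= v <= q (go left if both < v, right if both > v).
Walk from root:
  at 14: 1 <= 14 <= 15, this is the LCA
LCA = 14


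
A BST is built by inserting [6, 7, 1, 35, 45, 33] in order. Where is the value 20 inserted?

Starting tree (level order): [6, 1, 7, None, None, None, 35, 33, 45]
Insertion path: 6 -> 7 -> 35 -> 33
Result: insert 20 as left child of 33
Final tree (level order): [6, 1, 7, None, None, None, 35, 33, 45, 20]


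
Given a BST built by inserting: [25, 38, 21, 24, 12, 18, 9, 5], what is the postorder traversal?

Tree insertion order: [25, 38, 21, 24, 12, 18, 9, 5]
Tree (level-order array): [25, 21, 38, 12, 24, None, None, 9, 18, None, None, 5]
Postorder traversal: [5, 9, 18, 12, 24, 21, 38, 25]


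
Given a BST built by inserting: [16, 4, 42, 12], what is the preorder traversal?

Tree insertion order: [16, 4, 42, 12]
Tree (level-order array): [16, 4, 42, None, 12]
Preorder traversal: [16, 4, 12, 42]


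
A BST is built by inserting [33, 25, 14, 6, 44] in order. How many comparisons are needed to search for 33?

Search path for 33: 33
Found: True
Comparisons: 1


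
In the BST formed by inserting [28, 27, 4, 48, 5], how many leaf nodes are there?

Tree built from: [28, 27, 4, 48, 5]
Tree (level-order array): [28, 27, 48, 4, None, None, None, None, 5]
Rule: A leaf has 0 children.
Per-node child counts:
  node 28: 2 child(ren)
  node 27: 1 child(ren)
  node 4: 1 child(ren)
  node 5: 0 child(ren)
  node 48: 0 child(ren)
Matching nodes: [5, 48]
Count of leaf nodes: 2


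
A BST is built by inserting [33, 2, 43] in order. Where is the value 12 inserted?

Starting tree (level order): [33, 2, 43]
Insertion path: 33 -> 2
Result: insert 12 as right child of 2
Final tree (level order): [33, 2, 43, None, 12]


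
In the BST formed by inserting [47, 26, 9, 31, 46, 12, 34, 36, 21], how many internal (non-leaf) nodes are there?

Tree built from: [47, 26, 9, 31, 46, 12, 34, 36, 21]
Tree (level-order array): [47, 26, None, 9, 31, None, 12, None, 46, None, 21, 34, None, None, None, None, 36]
Rule: An internal node has at least one child.
Per-node child counts:
  node 47: 1 child(ren)
  node 26: 2 child(ren)
  node 9: 1 child(ren)
  node 12: 1 child(ren)
  node 21: 0 child(ren)
  node 31: 1 child(ren)
  node 46: 1 child(ren)
  node 34: 1 child(ren)
  node 36: 0 child(ren)
Matching nodes: [47, 26, 9, 12, 31, 46, 34]
Count of internal (non-leaf) nodes: 7
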